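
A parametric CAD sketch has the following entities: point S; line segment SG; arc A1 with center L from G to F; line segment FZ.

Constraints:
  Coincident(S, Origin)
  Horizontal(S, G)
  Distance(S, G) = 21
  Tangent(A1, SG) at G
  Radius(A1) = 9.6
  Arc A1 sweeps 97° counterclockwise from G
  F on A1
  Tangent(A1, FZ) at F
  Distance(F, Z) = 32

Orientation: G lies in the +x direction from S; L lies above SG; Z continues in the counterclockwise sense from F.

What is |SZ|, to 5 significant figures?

50.180

S is at the origin; S and G share the same y with |SG| = 21.0 and G on the +x side, so G = (21.000, 0.0000). Tangency of A1 to SG means the radius LG is perpendicular to SG, so L = G + (0, 9.6) = (21.000, 9.6000). On A1, G sits at bearing -90° from L; a 97° counterclockwise sweep puts F at bearing 7°, so F = L + 9.6·(cos 7°, sin 7°) = (30.528, 10.770). A1 meets FZ tangentially, so LF is at right angles to FZ, so FZ runs along (−sin 7°, cos 7°); with |FZ| = 32.0, Z = (26.629, 42.531). Then |SZ| = |Z − S| = 50.180.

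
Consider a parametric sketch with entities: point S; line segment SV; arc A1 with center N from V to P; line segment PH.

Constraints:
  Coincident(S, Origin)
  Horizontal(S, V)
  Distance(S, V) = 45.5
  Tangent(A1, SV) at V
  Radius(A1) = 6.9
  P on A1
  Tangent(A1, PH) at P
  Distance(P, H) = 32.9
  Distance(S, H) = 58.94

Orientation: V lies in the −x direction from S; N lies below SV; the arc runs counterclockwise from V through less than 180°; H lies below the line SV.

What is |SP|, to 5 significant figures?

52.867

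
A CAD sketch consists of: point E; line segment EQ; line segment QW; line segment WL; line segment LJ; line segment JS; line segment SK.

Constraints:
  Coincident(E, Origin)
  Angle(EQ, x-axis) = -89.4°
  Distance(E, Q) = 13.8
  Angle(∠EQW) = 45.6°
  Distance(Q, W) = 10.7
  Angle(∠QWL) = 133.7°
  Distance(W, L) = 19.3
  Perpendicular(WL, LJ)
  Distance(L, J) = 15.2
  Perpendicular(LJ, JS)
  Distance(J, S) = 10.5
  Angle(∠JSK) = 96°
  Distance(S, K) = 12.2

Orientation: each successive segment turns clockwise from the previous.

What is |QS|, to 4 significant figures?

17.83

E is at the origin; EQ runs at -89.4° with length 13.8, so Q = (0.1445, -13.80). ∠EQW = 45.6° gives QW at 136.2° from the x-axis; with |QW| = 10.7, W = (-7.578, -6.393). ∠QWL = 133.7° gives WL at 89.90° from the x-axis; with |WL| = 19.3, L = (-7.545, 12.91). WL is perpendicular to LJ, so LJ runs at -0.1000°; with |LJ| = 15.2, J = (7.655, 12.88). LJ ⟂ JS, so JS runs at -90.10°; with |JS| = 10.5, S = (7.637, 2.380). Then |QS| = |S − Q| = 17.83.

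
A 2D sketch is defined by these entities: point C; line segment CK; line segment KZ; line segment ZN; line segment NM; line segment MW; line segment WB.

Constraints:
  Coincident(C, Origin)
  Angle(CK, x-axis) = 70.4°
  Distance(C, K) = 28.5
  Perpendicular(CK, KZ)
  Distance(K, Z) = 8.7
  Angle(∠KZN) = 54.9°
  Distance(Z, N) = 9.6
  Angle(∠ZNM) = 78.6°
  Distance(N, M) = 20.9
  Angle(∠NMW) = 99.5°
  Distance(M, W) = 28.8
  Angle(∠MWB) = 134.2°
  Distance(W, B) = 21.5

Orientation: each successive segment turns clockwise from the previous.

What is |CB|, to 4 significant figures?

67.35

∠NMW = 99.5° gives MW at 33.40° from the x-axis; with |MW| = 28.8, W = (25.50, 53.34). ∠MWB = 134.2° gives WB at -12.40° from the x-axis; with |WB| = 21.5, B = (46.50, 48.73). Then |CB| = |B − C| = 67.35.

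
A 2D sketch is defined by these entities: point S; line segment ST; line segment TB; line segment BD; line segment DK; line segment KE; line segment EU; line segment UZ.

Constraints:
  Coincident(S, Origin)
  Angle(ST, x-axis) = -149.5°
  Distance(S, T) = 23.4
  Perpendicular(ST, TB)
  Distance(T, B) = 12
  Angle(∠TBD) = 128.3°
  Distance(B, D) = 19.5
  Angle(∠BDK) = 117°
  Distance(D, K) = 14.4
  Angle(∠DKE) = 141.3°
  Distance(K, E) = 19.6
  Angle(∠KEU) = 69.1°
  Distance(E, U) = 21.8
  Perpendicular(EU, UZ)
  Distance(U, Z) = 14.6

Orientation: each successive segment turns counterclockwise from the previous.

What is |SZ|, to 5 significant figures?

15.955

S is at the origin; ST runs at -149.5° with length 23.4, so T = (-20.162, -11.876). ST ⟂ TB, so TB runs at -59.500°; with |TB| = 12.0, B = (-14.072, -22.216). ∠TBD = 128.3° gives BD at -7.8000° from the x-axis; with |BD| = 19.5, D = (5.2479, -24.862). ∠BDK = 117.0° gives DK at 55.200° from the x-axis; with |DK| = 14.4, K = (13.466, -13.038). ∠DKE = 141.3° gives KE at 93.900° from the x-axis; with |KE| = 19.6, E = (12.133, 6.5168). ∠KEU = 69.1° gives EU at -155.20° from the x-axis; with |EU| = 21.8, U = (-7.6565, -2.6273). EU is perpendicular to UZ, so UZ runs at -65.200°; with |UZ| = 14.6, Z = (-1.5325, -15.881). Then |SZ| = |Z − S| = 15.955.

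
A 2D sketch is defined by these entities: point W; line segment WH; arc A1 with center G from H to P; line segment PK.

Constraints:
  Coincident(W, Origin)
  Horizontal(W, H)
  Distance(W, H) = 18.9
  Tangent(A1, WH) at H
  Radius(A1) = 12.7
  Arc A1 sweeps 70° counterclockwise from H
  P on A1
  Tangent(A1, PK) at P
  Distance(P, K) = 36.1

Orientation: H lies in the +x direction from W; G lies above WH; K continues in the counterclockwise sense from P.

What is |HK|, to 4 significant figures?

48.76

On A1, H sits at bearing -90° from G; a 70° counterclockwise sweep puts P at bearing -20°, so P = G + 12.7·(cos -20°, sin -20°) = (30.83, 8.356). Tangency of A1 to PK means the radius GP is perpendicular to PK, so PK runs along (−sin -20°, cos -20°); with |PK| = 36.1, K = (43.18, 42.28). Then |HK| = |K − H| = 48.76.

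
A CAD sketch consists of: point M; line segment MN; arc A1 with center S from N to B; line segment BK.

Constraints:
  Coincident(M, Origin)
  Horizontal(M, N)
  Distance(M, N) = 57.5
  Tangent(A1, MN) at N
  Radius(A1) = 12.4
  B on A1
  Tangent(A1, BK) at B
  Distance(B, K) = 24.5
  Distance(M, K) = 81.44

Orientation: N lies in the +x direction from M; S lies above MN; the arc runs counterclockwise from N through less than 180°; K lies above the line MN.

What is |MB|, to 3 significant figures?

70.5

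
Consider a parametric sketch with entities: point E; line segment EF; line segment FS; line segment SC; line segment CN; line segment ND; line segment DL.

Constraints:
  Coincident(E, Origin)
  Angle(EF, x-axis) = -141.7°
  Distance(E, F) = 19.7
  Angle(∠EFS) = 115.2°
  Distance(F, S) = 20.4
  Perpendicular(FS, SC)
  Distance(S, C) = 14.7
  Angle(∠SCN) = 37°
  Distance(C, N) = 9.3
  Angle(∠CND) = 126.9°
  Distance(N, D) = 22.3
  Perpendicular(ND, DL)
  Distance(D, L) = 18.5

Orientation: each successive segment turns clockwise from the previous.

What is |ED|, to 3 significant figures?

43.4

∠SCN = 37.0° gives CN at -79.5° from the x-axis; with |CN| = 9.3, N = (-25.5, 0.904). ∠CND = 126.9° gives ND at -133° from the x-axis; with |ND| = 22.3, D = (-40.6, -15.5). Then |ED| = |D − E| = 43.4.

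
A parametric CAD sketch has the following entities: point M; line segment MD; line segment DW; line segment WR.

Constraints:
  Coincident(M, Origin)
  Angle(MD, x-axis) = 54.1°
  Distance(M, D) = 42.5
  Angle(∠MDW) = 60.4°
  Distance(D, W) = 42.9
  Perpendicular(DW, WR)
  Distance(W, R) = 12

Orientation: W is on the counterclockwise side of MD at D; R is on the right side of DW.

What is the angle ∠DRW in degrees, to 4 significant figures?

74.37°

∠MDW = 60.4°, so DW runs at 54.1° + (180° − 60.4°) = 173.7° from the x-axis; with |DW| = 42.9, W = D + 42.9·(cos 173.7°, sin 173.7°) = (-17.72, 39.13). DW is perpendicular to WR; with |WR| = 12.0 on the right of DW, R = W + 12.0·(0.1097, 0.9940) = (-16.40, 51.06). Then cos ∠DRW = RD·RW / (|RD||RW|), giving 74.37°.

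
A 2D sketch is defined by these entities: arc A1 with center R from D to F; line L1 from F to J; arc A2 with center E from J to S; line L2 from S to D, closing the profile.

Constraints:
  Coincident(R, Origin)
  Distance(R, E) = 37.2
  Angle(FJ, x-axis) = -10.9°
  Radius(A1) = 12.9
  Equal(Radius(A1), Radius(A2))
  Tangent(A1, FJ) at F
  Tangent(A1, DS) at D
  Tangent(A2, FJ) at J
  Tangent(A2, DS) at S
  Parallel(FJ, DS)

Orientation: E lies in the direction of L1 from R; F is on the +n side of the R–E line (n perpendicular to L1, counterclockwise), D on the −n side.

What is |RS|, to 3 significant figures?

39.4

The slot axis is L1's direction at -10.9°, so u = (cos -10.9°, sin -10.9°) = (0.982, -0.189) and n = (−sin -10.9°, cos -10.9°) = (0.189, 0.982). R is at the origin and E lies 37.2 along u from R, so E = 37.2·u = (36.5, -7.03). Tangency of A1 to both parallel lines with radius 12.9 puts F and D at R ± 12.9·n: F = (2.44, 12.7), D = (-2.44, -12.7). Equal radii place J and S the same way about E: J = E + 12.9·n = (39.0, 5.63), S = E − 12.9·n = (34.1, -19.7). Then |RS| = |S − R| = 39.4.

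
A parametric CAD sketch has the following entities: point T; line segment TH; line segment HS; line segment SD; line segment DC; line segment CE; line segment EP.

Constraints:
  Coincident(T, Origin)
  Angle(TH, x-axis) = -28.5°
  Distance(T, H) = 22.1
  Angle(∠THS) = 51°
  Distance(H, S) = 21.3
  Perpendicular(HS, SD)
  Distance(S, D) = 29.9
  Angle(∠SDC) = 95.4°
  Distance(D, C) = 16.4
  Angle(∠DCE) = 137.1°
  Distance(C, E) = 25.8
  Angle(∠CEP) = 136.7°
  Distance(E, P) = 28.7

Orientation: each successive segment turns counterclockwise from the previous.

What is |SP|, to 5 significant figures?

43.258

T is at the origin; TH runs at -28.5° with length 22.1, so H = (19.422, -10.545). ∠THS = 51.0° gives HS at 100.50° from the x-axis; with |HS| = 21.3, S = (15.540, 10.398). HS ⟂ SD, so SD runs at -169.50°; with |SD| = 29.9, D = (-13.859, 4.9493). ∠SDC = 95.4° gives DC at -84.900° from the x-axis; with |DC| = 16.4, C = (-12.401, -11.386). ∠DCE = 137.1° gives CE at -42.000° from the x-axis; with |CE| = 25.8, E = (6.7719, -28.649). ∠CEP = 136.7° gives EP at 1.3000° from the x-axis; with |EP| = 28.7, P = (35.465, -27.998). Then |SP| = |P − S| = 43.258.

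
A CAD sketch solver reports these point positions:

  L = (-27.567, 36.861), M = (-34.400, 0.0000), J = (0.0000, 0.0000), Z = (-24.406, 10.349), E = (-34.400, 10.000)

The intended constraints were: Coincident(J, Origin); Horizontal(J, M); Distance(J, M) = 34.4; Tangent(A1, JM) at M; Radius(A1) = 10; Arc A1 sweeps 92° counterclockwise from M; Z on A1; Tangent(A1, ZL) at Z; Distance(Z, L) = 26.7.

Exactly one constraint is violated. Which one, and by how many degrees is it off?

Tangent(A1, ZL) at Z — off by 4.80°.

J = (0.00, 0.00) ✓; J.y = 0.00, M.y = 0.00 ✓; |JM| = 34.40 ✓; ∠(EM, MJ) = 90.00° ✓; |EM| = 10.00 ✓; bearing(E→Z) − bearing(E→M) = 92.00° ✓; |EZ| = 10.00 ✓; ∠(EZ, ZL) = 85.20° ✗; |ZL| = 26.70 ✓.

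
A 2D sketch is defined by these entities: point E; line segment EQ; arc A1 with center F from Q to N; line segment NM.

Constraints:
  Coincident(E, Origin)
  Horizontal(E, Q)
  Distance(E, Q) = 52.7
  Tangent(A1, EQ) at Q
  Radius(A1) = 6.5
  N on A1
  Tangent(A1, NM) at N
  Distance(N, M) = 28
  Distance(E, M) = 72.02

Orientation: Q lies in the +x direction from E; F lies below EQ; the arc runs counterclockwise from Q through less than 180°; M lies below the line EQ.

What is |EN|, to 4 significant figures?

48.58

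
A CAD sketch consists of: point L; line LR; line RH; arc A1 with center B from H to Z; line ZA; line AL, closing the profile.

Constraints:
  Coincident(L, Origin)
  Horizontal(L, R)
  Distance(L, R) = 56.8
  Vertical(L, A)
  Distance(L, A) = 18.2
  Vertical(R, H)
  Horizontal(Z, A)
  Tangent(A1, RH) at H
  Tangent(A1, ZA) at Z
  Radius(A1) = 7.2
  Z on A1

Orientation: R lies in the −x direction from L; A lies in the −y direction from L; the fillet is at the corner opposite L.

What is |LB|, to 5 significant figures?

50.805

L is at the origin; LR is horizontal with |LR| = 56.8 and R on the −x side, so R = (-56.800, 0.0000). LA is vertical with |LA| = 18.2 and A on the −y side, so A = (0.0000, -18.200). The virtual corner opposite L is at (-56.800, -18.200). A1 meets RH tangentially, so BH is at right angles to RH and A1 meets ZA tangentially, so BZ is at right angles to ZA, with radius 7.2, so the center B sits 7.2 in from both sides at B = (-49.600, -11.000). Then |LB| = |B − L| = 50.805.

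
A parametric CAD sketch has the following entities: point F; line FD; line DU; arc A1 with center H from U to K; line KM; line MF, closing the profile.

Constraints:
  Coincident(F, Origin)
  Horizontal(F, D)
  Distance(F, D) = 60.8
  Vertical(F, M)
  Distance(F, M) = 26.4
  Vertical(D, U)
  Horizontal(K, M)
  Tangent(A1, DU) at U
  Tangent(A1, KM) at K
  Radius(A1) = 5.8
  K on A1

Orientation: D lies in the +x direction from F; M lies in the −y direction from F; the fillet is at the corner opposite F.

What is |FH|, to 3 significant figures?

58.7

F is at the origin; F and D share the same y with |FD| = 60.8 and D on the +x side, so D = (60.8, 0.00). F and M share the same x with |FM| = 26.4 and M on the −y side, so M = (0.00, -26.4). The virtual corner opposite F is at (60.8, -26.4). The tangent condition forces HU to be normal to DU and the tangent condition forces HK to be normal to KM, with radius 5.8, so the center H sits 5.8 in from both sides at H = (55.0, -20.6). Then |FH| = |H − F| = 58.7.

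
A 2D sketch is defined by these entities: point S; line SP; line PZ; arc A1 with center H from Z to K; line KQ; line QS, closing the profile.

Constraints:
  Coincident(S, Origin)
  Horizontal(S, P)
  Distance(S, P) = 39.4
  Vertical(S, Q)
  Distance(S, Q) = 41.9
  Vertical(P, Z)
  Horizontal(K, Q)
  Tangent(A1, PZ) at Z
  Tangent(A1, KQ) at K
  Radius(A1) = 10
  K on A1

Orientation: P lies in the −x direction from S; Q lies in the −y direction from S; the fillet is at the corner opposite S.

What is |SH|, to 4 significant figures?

43.38

S is at the origin; SP is horizontal with |SP| = 39.4 and P on the −x side, so P = (-39.40, 0.000). SQ is vertical with |SQ| = 41.9 and Q on the −y side, so Q = (0.000, -41.90). The virtual corner opposite S is at (-39.40, -41.90). The tangent condition forces HZ to be normal to PZ and tangency of A1 to KQ means the radius HK is perpendicular to KQ, with radius 10.0, so the center H sits 10.0 in from both sides at H = (-29.40, -31.90). Then |SH| = |H − S| = 43.38.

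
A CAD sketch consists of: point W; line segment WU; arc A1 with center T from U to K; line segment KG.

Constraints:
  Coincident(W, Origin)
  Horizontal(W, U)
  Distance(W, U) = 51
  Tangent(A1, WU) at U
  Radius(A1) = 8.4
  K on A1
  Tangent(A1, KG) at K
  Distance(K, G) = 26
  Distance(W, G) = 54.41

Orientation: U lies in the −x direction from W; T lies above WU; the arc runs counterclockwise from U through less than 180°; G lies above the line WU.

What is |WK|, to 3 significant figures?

43.4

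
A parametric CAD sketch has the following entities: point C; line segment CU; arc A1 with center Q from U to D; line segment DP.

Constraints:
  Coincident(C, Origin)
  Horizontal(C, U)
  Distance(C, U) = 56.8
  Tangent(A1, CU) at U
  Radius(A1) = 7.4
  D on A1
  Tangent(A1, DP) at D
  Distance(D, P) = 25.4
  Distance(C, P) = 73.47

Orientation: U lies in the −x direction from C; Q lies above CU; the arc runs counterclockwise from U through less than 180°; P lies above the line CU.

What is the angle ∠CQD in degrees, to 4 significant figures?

44.12°

Checks: |CU| = 56.80 ✓; |QD| = 7.400 ✓; ∠(QD, DP) = 90.00° ✓; |DP| = 25.40 ✓; |CP| = 73.47 ✓.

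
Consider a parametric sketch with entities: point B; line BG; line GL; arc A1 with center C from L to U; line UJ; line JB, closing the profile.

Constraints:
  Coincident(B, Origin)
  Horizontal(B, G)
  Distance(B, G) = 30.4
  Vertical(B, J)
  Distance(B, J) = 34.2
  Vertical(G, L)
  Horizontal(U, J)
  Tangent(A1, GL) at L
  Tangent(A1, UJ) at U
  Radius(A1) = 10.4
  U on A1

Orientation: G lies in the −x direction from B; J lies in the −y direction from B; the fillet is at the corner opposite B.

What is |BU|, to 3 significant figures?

39.6

B is at the origin; B and G share the same y with |BG| = 30.4 and G on the −x side, so G = (-30.4, 0.00). BJ is vertical with |BJ| = 34.2 and J on the −y side, so J = (0.00, -34.2). The virtual corner opposite B is at (-30.4, -34.2). Tangency of A1 to GL means the radius CL is perpendicular to GL and the tangent condition forces CU to be normal to UJ, with radius 10.4, so the center C sits 10.4 in from both sides at C = (-20.0, -23.8). That places the tangent points at L = (-30.4, -23.8) on GL and U = (-20.0, -34.2) on UJ. Then |BU| = |U − B| = 39.6.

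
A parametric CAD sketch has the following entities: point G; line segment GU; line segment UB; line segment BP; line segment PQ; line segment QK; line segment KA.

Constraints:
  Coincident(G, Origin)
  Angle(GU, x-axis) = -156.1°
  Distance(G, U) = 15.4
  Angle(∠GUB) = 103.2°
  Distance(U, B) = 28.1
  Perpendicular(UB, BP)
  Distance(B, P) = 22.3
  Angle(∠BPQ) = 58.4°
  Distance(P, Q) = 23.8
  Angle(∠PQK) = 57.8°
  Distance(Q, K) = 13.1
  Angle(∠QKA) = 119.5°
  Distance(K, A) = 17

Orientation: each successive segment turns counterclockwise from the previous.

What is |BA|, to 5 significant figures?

14.704

∠PQK = 57.8° gives QK at -105.50° from the x-axis; with |QK| = 13.1, K = (-6.4685, -24.731). ∠QKA = 119.5° gives KA at -45.000° from the x-axis; with |KA| = 17.0, A = (5.5523, -36.751). Then |BA| = |A − B| = 14.704.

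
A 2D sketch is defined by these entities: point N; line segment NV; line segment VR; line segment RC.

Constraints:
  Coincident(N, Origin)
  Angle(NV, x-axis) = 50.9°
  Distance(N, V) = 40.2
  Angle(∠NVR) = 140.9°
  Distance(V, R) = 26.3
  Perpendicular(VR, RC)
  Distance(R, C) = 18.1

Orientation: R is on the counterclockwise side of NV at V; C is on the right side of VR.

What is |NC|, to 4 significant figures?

72.07

N is at the origin; NV runs at 50.9° with length 40.2, so V = 40.2·(cos 50.9°, sin 50.9°) = (25.35, 31.20). ∠NVR = 140.9°, so VR runs at 50.9° + (180° − 140.9°) = 90.00° from the x-axis; with |VR| = 26.3, R = V + 26.3·(cos 90.00°, sin 90.00°) = (25.35, 57.50). VR is perpendicular to RC; with |RC| = 18.1 on the right of VR, C = R + 18.1·(1.000, -6.123e-17) = (43.45, 57.50). Then |NC| = |C − N| = 72.07.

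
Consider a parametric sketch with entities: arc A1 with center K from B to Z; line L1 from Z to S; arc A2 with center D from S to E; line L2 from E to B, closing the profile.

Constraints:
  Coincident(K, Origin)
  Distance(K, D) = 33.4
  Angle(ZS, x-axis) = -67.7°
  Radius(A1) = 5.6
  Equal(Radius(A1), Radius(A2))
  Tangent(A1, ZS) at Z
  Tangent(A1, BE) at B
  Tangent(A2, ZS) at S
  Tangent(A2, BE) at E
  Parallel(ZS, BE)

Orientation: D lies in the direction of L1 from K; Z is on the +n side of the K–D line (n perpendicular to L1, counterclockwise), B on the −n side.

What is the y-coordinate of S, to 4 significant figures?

-28.78

Tangency of A1 to both parallel lines with radius 5.6 puts Z and B at K ± 5.6·n: Z = (5.181, 2.125), B = (-5.181, -2.125). Equal radii place S and E the same way about D: S = D + 5.6·n = (17.86, -28.78), E = D − 5.6·n = (7.493, -33.03). So S.y = -28.78.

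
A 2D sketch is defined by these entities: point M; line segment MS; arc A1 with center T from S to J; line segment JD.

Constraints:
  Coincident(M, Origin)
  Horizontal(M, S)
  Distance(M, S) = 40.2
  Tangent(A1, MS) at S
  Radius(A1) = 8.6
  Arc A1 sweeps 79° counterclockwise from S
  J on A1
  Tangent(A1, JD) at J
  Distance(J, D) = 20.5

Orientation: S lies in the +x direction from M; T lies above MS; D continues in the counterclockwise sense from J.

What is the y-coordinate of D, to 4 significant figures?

27.08

M is at the origin; M and S share the same y with |MS| = 40.2 and S on the +x side, so S = (40.20, 0.000). The tangent condition forces TS to be normal to MS, so T = S + (0, 8.6) = (40.20, 8.600). On A1, S sits at bearing -90° from T; a 79° counterclockwise sweep puts J at bearing -11°, so J = T + 8.6·(cos -11°, sin -11°) = (48.64, 6.959). A1 meets JD tangentially, so TJ is at right angles to JD, so JD runs along (−sin -11°, cos -11°); with |JD| = 20.5, D = (52.55, 27.08). So D.y = 27.08.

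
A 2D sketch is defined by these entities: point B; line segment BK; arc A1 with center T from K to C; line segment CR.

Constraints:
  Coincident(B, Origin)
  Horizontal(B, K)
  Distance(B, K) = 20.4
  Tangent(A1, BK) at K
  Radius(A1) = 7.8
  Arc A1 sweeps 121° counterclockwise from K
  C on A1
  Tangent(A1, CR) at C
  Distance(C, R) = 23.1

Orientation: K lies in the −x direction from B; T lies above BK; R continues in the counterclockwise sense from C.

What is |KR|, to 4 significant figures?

32.04

On A1, K sits at bearing -90° from T; a 121° counterclockwise sweep puts C at bearing 31°, so C = T + 7.8·(cos 31°, sin 31°) = (-13.71, 11.82). The tangent condition forces TC to be normal to CR, so CR runs along (−sin 31°, cos 31°); with |CR| = 23.1, R = (-25.61, 31.62). Then |KR| = |R − K| = 32.04.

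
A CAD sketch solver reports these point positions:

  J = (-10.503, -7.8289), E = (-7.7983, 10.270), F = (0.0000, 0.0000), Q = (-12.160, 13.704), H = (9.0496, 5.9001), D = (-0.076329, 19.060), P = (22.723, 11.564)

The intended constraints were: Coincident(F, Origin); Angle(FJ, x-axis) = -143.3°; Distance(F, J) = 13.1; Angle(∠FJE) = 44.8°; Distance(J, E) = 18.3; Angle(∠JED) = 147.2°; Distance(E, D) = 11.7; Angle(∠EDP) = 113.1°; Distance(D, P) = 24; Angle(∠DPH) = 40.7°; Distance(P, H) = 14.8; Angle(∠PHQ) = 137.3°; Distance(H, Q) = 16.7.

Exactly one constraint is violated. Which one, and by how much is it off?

Distance(H, Q) = 16.7 — off by 5.90.

F = (0.00, 0.00) ✓; FJ at -143.3° ✓; |FJ| = 13.10 ✓; ∠FJE = 44.80° ✓; |JE| = 18.30 ✓; ∠JED = 147.2° ✓; |ED| = 11.70 ✓; ∠EDP = 113.1° ✓; |DP| = 24.00 ✓; ∠DPH = 40.70° ✓; |PH| = 14.80 ✓; ∠PHQ = 137.3° ✓; |HQ| = 22.60 ✗.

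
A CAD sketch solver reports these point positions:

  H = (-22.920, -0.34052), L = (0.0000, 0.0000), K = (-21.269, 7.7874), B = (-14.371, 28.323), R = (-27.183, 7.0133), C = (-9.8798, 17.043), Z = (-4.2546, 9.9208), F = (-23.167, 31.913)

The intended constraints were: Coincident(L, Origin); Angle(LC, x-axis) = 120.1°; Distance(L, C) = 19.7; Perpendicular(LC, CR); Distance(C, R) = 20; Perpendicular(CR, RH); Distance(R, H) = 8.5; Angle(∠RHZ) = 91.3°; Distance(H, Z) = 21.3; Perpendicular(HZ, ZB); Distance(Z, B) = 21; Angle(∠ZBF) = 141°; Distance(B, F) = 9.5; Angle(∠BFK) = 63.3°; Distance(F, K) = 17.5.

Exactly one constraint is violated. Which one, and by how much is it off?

Distance(F, K) = 17.5 — off by 6.70.

L = (0.00, 0.00) ✓; LC at 120.1° ✓; |LC| = 19.70 ✓; ∠(LC, CR) = 90.00° ✓; |CR| = 20.00 ✓; ∠(CR, RH) = 90.00° ✓; |RH| = 8.500 ✓; ∠RHZ = 91.30° ✓; |HZ| = 21.30 ✓; ∠(HZ, ZB) = 90.00° ✓; |ZB| = 21.00 ✓; ∠ZBF = 141.0° ✓; |BF| = 9.500 ✓; ∠BFK = 63.30° ✓; |FK| = 24.20 ✗.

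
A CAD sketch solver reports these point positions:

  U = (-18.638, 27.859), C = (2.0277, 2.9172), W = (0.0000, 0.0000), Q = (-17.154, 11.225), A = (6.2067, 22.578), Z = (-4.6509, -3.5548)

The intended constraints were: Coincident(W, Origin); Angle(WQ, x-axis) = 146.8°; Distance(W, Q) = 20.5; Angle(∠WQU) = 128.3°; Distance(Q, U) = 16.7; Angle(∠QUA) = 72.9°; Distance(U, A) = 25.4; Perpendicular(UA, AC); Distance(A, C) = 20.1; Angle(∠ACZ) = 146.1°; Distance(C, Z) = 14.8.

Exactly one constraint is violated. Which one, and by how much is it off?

Distance(C, Z) = 14.8 — off by 5.50.

W = (0.00, 0.00) ✓; WQ at 146.8° ✓; |WQ| = 20.50 ✓; ∠WQU = 128.3° ✓; |QU| = 16.70 ✓; ∠QUA = 72.90° ✓; |UA| = 25.40 ✓; ∠(UA, AC) = 90.00° ✓; |AC| = 20.10 ✓; ∠ACZ = 146.1° ✓; |CZ| = 9.300 ✗.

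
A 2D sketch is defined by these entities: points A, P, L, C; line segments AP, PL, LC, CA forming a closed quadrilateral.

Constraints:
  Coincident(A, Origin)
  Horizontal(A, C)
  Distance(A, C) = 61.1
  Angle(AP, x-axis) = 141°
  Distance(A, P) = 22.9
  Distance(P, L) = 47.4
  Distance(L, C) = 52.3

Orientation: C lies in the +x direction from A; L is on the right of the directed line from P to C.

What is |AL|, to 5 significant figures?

25.155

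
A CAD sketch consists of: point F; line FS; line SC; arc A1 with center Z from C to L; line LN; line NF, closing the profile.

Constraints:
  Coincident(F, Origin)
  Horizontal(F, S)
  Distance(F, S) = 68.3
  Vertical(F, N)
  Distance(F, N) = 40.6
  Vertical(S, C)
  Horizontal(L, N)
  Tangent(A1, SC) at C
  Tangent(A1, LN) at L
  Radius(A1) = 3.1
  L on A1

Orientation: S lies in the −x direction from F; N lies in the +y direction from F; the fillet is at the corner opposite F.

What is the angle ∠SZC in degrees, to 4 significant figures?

85.27°

F is at the origin; FS is horizontal with |FS| = 68.3 and S on the −x side, so S = (-68.30, 0.000). FN is vertical with |FN| = 40.6 and N on the +y side, so N = (0.000, 40.60). The virtual corner opposite F is at (-68.30, 40.60). The tangent condition forces ZC to be normal to SC and since A1 is tangent to LN there, ZL ⟂ LN, with radius 3.1, so the center Z sits 3.1 in from both sides at Z = (-65.20, 37.50). That places the tangent points at C = (-68.30, 37.50) on SC and L = (-65.20, 40.60) on LN. Then cos ∠SZC = ZS·ZC / (|ZS||ZC|), giving 85.27°.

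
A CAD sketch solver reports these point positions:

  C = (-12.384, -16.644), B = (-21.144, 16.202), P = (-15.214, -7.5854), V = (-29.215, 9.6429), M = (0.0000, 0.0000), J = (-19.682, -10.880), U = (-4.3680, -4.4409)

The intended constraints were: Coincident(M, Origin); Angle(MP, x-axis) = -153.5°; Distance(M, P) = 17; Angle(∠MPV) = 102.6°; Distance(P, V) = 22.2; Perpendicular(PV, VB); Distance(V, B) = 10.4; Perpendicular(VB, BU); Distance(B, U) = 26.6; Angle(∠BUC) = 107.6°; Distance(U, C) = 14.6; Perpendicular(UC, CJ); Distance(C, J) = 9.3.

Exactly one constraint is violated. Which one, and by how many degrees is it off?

Perpendicular(UC, CJ) — off by 5.00°.

M = (0.00, 0.00) ✓; MP at -153.5° ✓; |MP| = 17.00 ✓; ∠MPV = 102.6° ✓; |PV| = 22.20 ✓; ∠(PV, VB) = 90.00° ✓; |VB| = 10.40 ✓; ∠(VB, BU) = 90.00° ✓; |BU| = 26.60 ✓; ∠BUC = 107.6° ✓; |UC| = 14.60 ✓; ∠(UC, CJ) = 95.00° ✗; |CJ| = 9.300 ✓.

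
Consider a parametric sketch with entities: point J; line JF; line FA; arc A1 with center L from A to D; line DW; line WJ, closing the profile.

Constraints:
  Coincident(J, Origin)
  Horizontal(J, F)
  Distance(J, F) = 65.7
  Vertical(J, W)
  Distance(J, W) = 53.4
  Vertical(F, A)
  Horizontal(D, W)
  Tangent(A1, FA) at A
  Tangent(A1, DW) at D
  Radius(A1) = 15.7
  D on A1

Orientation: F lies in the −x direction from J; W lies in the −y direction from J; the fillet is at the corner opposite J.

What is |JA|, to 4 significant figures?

75.75

The virtual corner opposite J is at (-65.70, -53.40). A1 meets FA tangentially, so LA is at right angles to FA and A1 meets DW tangentially, so LD is at right angles to DW, with radius 15.7, so the center L sits 15.7 in from both sides at L = (-50.00, -37.70). That places the tangent points at A = (-65.70, -37.70) on FA and D = (-50.00, -53.40) on DW. Then |JA| = |A − J| = 75.75.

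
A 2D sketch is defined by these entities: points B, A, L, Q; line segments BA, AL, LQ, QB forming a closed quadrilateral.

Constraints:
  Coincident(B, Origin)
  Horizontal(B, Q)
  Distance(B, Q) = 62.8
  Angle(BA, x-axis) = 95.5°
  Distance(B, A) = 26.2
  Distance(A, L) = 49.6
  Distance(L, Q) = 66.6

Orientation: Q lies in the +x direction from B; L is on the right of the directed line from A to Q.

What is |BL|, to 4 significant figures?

23.44

Checks: |AL| = 49.60 ✓; |LQ| = 66.60 ✓.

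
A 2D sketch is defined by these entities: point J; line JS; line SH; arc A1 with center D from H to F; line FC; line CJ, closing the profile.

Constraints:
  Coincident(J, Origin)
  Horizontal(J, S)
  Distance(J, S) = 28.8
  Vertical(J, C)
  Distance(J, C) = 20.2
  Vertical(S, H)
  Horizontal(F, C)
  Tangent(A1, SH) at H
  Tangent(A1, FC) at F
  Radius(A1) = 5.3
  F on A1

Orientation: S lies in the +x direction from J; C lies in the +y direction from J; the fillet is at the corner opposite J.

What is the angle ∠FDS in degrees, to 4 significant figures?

160.4°

J is at the origin; JS is horizontal with |JS| = 28.8 and S on the +x side, so S = (28.80, 0.000). J and C share the same x with |JC| = 20.2 and C on the +y side, so C = (0.000, 20.20). The virtual corner opposite J is at (28.80, 20.20). The tangent condition forces DH to be normal to SH and tangency of A1 to FC means the radius DF is perpendicular to FC, with radius 5.3, so the center D sits 5.3 in from both sides at D = (23.50, 14.90). That places the tangent points at H = (28.80, 14.90) on SH and F = (23.50, 20.20) on FC. Then cos ∠FDS = DF·DS / (|DF||DS|), giving 160.4°.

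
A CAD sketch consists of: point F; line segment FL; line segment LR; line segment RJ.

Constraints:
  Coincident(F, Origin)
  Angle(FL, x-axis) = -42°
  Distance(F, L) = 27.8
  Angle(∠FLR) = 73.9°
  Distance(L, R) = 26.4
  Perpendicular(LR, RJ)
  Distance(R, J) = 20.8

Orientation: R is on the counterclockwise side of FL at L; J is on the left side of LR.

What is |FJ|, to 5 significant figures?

19.603

F is at the origin; FL runs at -42.0° with length 27.8, so L = 27.8·(cos -42.0°, sin -42.0°) = (20.659, -18.602). ∠FLR = 73.9°, so LR runs at -42.0° + (180° − 73.9°) = 64.100° from the x-axis; with |LR| = 26.4, R = L + 26.4·(cos 64.100°, sin 64.100°) = (32.191, 5.1465). LR is perpendicular to RJ; with |RJ| = 20.8 on the left of LR, J = R + 20.8·(-0.89956, 0.43680) = (13.480, 14.232). Then |FJ| = |J − F| = 19.603.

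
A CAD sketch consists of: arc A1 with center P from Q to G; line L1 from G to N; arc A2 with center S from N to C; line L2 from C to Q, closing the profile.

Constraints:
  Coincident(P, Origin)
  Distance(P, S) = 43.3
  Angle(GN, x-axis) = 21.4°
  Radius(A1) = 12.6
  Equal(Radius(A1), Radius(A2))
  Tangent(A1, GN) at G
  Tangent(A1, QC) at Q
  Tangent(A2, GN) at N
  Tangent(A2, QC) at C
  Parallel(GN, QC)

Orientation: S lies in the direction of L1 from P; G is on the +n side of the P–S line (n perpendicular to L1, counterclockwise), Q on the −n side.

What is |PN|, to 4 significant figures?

45.10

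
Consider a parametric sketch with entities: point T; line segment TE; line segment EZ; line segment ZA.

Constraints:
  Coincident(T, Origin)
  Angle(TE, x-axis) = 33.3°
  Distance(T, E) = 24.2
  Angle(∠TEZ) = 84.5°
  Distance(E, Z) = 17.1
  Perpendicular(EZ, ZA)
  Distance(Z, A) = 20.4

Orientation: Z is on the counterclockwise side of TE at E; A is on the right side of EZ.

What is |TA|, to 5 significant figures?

46.880

∠TEZ = 84.5°, so EZ runs at 33.3° + (180° − 84.5°) = 128.80° from the x-axis; with |EZ| = 17.1, Z = E + 17.1·(cos 128.80°, sin 128.80°) = (9.5116, 26.613). EZ ⟂ ZA; with |ZA| = 20.4 on the right of EZ, A = Z + 20.4·(0.77934, 0.62660) = (25.410, 39.396). Then |TA| = |A − T| = 46.880.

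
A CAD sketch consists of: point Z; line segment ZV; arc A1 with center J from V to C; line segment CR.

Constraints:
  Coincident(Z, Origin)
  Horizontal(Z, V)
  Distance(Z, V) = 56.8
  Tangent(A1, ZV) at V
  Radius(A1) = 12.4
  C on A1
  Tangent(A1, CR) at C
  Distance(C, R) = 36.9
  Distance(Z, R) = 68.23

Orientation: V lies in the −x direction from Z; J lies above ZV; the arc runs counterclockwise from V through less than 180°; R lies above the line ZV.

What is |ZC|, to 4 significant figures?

46.31

Z is at the origin; Z and V share the same y with |ZV| = 56.8 and V on the −x side, so V = (-56.80, 0.000). Since A1 is tangent to ZV there, JV ⟂ ZV, so J = V + (0, 12.4) = (-56.80, 12.40). Since JC ⟂ CR (tangency), |JR| = √(12.4² + 36.9²) = 38.93 regardless of where C sits on A1. So R lies on both circle(Z, 68.23) and circle(J, 38.93); the above-ZV intersection is R = (-46.49, 49.94). C is the foot of the tangent from R: C = (-44.42, 13.10).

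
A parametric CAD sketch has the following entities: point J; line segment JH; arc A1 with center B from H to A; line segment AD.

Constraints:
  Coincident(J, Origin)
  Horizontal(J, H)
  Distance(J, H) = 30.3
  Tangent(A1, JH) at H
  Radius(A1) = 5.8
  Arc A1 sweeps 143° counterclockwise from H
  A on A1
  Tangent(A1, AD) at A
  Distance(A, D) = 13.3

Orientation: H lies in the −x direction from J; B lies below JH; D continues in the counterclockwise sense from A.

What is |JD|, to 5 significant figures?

29.609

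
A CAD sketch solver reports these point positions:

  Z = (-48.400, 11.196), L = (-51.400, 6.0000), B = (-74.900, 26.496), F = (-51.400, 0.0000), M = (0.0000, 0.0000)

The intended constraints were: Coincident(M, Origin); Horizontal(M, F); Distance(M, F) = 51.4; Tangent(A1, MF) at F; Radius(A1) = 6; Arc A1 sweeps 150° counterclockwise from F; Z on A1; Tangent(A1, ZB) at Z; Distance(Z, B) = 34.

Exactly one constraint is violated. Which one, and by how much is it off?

Distance(Z, B) = 34 — off by 3.40.

M = (0.00, 0.00) ✓; M.y = 0.00, F.y = 0.00 ✓; |MF| = 51.40 ✓; ∠(LF, FM) = 90.00° ✓; |LF| = 6.000 ✓; bearing(L→Z) − bearing(L→F) = 150.0° ✓; |LZ| = 6.000 ✓; ∠(LZ, ZB) = 90.00° ✓; |ZB| = 30.60 ✗.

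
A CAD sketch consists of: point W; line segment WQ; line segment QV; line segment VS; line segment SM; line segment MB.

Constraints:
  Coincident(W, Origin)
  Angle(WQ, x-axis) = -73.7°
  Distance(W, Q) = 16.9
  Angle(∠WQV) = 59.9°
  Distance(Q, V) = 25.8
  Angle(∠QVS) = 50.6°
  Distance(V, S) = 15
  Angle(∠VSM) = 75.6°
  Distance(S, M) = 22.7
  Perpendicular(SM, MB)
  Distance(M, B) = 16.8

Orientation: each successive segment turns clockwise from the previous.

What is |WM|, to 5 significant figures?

22.071

W is at the origin; WQ runs at -73.7° with length 16.9, so Q = (4.7433, -16.221). ∠WQV = 59.9° gives QV at 166.20° from the x-axis; with |QV| = 25.8, V = (-20.312, -10.067). ∠QVS = 50.6° gives VS at 36.800° from the x-axis; with |VS| = 15.0, S = (-8.3010, -1.0812). ∠VSM = 75.6° gives SM at -67.600° from the x-axis; with |SM| = 22.7, M = (0.34927, -22.068). Then |WM| = |M − W| = 22.071.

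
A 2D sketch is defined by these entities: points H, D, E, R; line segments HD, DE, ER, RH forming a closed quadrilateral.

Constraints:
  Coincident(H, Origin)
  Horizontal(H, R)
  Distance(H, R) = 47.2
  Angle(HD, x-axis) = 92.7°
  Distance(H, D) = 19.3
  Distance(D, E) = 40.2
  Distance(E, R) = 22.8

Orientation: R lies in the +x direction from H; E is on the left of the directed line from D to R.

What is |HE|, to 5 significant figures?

44.676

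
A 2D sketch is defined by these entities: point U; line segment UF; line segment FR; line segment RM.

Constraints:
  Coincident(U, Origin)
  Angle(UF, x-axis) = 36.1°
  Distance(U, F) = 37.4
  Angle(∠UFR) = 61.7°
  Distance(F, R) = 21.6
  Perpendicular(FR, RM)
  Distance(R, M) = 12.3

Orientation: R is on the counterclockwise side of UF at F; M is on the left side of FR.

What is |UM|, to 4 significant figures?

20.99

∠UFR = 61.7°, so FR runs at 36.1° + (180° − 61.7°) = 154.4° from the x-axis; with |FR| = 21.6, R = F + 21.6·(cos 154.4°, sin 154.4°) = (10.74, 31.37). The perpendicularity gives RM at right angles to FR; with |RM| = 12.3 on the left of FR, M = R + 12.3·(-0.4321, -0.9018) = (5.425, 20.28). Then |UM| = |M − U| = 20.99.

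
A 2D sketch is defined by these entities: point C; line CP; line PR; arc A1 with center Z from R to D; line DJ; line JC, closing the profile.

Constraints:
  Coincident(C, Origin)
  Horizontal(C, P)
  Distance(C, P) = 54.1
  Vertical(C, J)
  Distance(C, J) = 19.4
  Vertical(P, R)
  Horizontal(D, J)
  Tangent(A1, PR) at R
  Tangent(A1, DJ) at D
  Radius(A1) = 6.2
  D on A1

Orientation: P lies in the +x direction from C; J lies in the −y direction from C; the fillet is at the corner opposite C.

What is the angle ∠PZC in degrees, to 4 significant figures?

99.75°

C is at the origin; CP is horizontal with |CP| = 54.1 and P on the +x side, so P = (54.10, 0.000). C and J share the same x with |CJ| = 19.4 and J on the −y side, so J = (0.000, -19.40). The virtual corner opposite C is at (54.10, -19.40). The tangent condition forces ZR to be normal to PR and A1 meets DJ tangentially, so ZD is at right angles to DJ, with radius 6.2, so the center Z sits 6.2 in from both sides at Z = (47.90, -13.20). Then cos ∠PZC = ZP·ZC / (|ZP||ZC|), giving 99.75°.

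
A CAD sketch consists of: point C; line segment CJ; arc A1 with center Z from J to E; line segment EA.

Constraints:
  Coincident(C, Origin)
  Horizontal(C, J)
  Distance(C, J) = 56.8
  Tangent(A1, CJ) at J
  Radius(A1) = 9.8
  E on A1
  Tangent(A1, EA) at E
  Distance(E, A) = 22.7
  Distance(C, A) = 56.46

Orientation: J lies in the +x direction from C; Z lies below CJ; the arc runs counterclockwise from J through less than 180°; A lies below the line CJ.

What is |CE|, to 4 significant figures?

47.96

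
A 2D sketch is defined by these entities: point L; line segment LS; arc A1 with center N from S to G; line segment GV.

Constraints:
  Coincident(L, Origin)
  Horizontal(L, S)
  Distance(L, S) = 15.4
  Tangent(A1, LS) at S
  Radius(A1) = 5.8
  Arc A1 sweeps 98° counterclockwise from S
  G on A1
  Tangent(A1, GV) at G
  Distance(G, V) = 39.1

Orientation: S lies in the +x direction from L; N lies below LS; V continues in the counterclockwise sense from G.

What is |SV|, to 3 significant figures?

45.3

L is at the origin; LS is horizontal with |LS| = 15.4 and S on the +x side, so S = (15.4, 0.00). Since A1 is tangent to LS there, NS ⟂ LS, so N = S + (0, -5.8) = (15.4, -5.80). On A1, S sits at bearing 90° from N; a 98° counterclockwise sweep puts G at bearing 188°, so G = N + 5.8·(cos 188°, sin 188°) = (9.66, -6.61). The tangent condition forces NG to be normal to GV, so GV runs along (−sin 188°, cos 188°); with |GV| = 39.1, V = (15.1, -45.3). Then |SV| = |V − S| = 45.3.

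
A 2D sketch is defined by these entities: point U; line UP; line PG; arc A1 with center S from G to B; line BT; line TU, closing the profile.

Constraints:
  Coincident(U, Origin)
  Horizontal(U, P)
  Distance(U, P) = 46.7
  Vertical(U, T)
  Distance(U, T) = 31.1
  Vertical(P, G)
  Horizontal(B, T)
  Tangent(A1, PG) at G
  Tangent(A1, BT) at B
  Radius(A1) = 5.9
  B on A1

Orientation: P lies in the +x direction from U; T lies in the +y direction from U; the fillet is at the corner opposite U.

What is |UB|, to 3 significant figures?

51.3

U is at the origin; UP is horizontal with |UP| = 46.7 and P on the +x side, so P = (46.7, 0.00). U and T share the same x with |UT| = 31.1 and T on the +y side, so T = (0.00, 31.1). The virtual corner opposite U is at (46.7, 31.1). The tangent condition forces SG to be normal to PG and since A1 is tangent to BT there, SB ⟂ BT, with radius 5.9, so the center S sits 5.9 in from both sides at S = (40.8, 25.2). That places the tangent points at G = (46.7, 25.2) on PG and B = (40.8, 31.1) on BT. Then |UB| = |B − U| = 51.3.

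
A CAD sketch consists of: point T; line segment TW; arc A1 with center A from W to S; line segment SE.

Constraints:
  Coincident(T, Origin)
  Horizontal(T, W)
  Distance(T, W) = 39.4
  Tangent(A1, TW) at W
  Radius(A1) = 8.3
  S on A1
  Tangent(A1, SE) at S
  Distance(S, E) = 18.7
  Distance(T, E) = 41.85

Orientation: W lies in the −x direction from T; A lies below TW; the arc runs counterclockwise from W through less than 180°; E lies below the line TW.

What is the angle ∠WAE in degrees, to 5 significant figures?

158.02°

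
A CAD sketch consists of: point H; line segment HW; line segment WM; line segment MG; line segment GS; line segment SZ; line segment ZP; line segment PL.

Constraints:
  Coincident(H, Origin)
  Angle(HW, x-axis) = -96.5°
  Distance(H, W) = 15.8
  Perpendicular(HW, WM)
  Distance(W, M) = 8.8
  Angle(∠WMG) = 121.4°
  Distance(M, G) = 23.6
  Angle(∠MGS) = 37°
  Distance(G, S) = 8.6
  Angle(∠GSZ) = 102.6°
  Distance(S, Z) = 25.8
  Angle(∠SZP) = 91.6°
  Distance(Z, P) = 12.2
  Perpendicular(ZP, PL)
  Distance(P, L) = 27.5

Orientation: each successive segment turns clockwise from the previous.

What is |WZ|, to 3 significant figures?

19.1

∠MGS = 37.0° gives GS at -28.1° from the x-axis; with |GS| = 8.6, S = (-12.9, 2.65). ∠GSZ = 102.6° gives SZ at -106° from the x-axis; with |SZ| = 25.8, Z = (-19.8, -22.2). Then |WZ| = |Z − W| = 19.1.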